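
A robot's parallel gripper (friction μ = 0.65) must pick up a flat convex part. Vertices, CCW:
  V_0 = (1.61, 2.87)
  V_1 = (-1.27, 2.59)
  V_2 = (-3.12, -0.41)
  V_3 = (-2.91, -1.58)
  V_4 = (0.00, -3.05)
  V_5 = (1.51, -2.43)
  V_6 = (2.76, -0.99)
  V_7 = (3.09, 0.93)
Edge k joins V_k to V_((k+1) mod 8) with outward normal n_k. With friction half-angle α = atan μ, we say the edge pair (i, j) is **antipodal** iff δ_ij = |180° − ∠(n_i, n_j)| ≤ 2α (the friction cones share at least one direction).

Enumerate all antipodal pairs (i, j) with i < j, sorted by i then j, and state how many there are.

α = atan 0.65 = 33.02°;  2α = 66.05°
n_0 = (-0.0968, +0.9953)
n_1 = (-0.8512, +0.5249)
n_2 = (-0.9843, -0.1767)
n_3 = (-0.4509, -0.8926)
n_4 = (+0.3798, -0.9251)
n_5 = (+0.7552, -0.6555)
n_6 = (+0.9855, -0.1694)
n_7 = (+0.7951, +0.6065)
  (0,1): δ = 127.21°  ·
  (0,2): δ = 85.38°  ·
  (0,3): δ = 32.35°  ✓
  (0,4): δ = 16.77°  ✓
  (0,5): δ = 43.49°  ✓
  (0,6): δ = 74.69°  ·
  (0,7): δ = 121.79°  ·
  (1,2): δ = 138.16°  ·
  (1,3): δ = 85.14°  ·
  (1,4): δ = 36.02°  ✓
  (1,5): δ = 9.30°  ✓
  (1,6): δ = 21.91°  ✓
  (1,7): δ = 69.00°  ·
  (2,3): δ = 126.98°  ·
  (2,4): δ = 77.85°  ·
  (2,5): δ = 51.14°  ✓
  (2,6): δ = 19.93°  ✓
  (2,7): δ = 27.16°  ✓
  (3,4): δ = 130.88°  ·
  (3,5): δ = 104.16°  ·
  (3,6): δ = 72.95°  ·
  (3,7): δ = 25.86°  ✓
  (4,5): δ = 153.28°  ·
  (4,6): δ = 122.08°  ·
  (4,7): δ = 74.98°  ·
  (5,6): δ = 148.79°  ·
  (5,7): δ = 101.70°  ·
  (6,7): δ = 132.91°  ·
antipodal pairs: 10

count = 10; pairs: (0,3), (0,4), (0,5), (1,4), (1,5), (1,6), (2,5), (2,6), (2,7), (3,7)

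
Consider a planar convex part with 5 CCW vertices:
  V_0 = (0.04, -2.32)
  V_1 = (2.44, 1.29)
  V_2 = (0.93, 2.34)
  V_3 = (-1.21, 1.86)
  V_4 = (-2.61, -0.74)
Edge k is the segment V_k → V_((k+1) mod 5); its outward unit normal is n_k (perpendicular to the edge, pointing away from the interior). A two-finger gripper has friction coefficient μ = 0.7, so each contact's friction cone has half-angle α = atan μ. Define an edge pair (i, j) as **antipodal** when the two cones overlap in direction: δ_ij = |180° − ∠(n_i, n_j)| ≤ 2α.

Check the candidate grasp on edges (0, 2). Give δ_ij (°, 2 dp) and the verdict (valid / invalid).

α = atan 0.7 = 34.99°;  2α = 69.98°
edge 0: e_0 = (+2.40, +3.61);  n_0 = (+0.8328, -0.5536)
edge 2: e_2 = (-2.14, -0.48);  n_2 = (-0.2189, +0.9758)
∠(n_0, n_2) = 136.26°
δ = |180° − 136.26°| = 43.74°
43.74° ≤ 2α = 69.98°  →  valid

δ = 43.74°, valid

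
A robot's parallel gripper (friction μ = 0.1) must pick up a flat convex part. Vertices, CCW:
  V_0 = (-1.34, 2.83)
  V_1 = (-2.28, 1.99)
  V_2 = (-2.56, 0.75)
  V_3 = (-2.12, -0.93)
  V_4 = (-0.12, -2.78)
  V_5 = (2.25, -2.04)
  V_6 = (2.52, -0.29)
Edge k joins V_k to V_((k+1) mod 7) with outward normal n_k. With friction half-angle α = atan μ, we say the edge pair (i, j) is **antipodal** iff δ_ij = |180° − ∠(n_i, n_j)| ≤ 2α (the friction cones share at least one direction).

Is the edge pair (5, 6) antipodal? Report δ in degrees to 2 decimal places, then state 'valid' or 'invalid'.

δ = 120.18°, invalid

α = atan 0.1 = 5.71°;  2α = 11.42°
edge 5: e_5 = (+0.27, +1.75);  n_5 = (+0.9883, -0.1525)
edge 6: e_6 = (-3.86, +3.12);  n_6 = (+0.6286, +0.7777)
∠(n_5, n_6) = 59.82°
δ = |180° − 59.82°| = 120.18°
120.18° > 2α = 11.42°  →  invalid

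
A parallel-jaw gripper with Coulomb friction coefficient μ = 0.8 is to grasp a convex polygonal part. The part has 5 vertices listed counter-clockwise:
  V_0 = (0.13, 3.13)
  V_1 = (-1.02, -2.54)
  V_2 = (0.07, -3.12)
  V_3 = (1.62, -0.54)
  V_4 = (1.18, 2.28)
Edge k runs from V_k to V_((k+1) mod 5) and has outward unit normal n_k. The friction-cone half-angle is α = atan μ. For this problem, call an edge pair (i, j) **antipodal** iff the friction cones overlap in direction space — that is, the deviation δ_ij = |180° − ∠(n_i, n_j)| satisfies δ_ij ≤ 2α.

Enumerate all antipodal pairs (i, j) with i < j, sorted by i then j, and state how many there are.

count = 5; pairs: (0,2), (0,3), (0,4), (1,3), (1,4)

α = atan 0.8 = 38.66°;  2α = 77.32°
n_0 = (-0.9800, +0.1988)
n_1 = (-0.4697, -0.8828)
n_2 = (+0.8572, -0.5150)
n_3 = (+0.9880, +0.1542)
n_4 = (+0.6292, +0.7772)
  (0,1): δ = 106.55°  ·
  (0,2): δ = 19.53°  ✓
  (0,3): δ = 20.33°  ✓
  (0,4): δ = 62.47°  ✓
  (1,2): δ = 92.98°  ·
  (1,3): δ = 53.11°  ✓
  (1,4): δ = 10.97°  ✓
  (2,3): δ = 140.14°  ·
  (2,4): δ = 97.99°  ·
  (3,4): δ = 137.86°  ·
antipodal pairs: 5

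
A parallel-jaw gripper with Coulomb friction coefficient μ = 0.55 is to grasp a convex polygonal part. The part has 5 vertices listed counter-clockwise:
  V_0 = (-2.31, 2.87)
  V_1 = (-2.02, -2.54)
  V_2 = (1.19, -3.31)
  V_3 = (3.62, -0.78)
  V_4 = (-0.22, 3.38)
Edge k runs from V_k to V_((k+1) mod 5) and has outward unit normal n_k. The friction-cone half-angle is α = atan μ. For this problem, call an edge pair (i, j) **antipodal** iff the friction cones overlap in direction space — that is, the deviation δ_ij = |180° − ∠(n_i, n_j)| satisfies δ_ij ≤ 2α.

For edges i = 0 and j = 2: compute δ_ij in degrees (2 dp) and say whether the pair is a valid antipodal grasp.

α = atan 0.55 = 28.81°;  2α = 57.62°
edge 0: e_0 = (+0.29, -5.41);  n_0 = (-0.9986, -0.0535)
edge 2: e_2 = (+2.43, +2.53);  n_2 = (+0.7212, -0.6927)
∠(n_0, n_2) = 133.09°
δ = |180° − 133.09°| = 46.91°
46.91° ≤ 2α = 57.62°  →  valid

δ = 46.91°, valid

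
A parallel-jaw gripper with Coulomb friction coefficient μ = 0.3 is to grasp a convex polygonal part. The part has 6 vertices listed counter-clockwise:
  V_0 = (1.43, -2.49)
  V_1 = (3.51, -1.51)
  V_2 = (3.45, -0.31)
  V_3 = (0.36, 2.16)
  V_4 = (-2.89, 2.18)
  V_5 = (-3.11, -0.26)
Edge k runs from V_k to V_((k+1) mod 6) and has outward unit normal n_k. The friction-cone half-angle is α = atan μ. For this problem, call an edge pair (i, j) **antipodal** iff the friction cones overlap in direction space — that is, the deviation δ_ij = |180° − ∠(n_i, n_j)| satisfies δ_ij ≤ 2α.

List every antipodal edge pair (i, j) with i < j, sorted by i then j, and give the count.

count = 4; pairs: (0,3), (1,4), (2,5), (3,5)

α = atan 0.3 = 16.70°;  2α = 33.40°
n_0 = (+0.4262, -0.9046)
n_1 = (+0.9988, +0.0499)
n_2 = (+0.6244, +0.7811)
n_3 = (+0.0062, +1.0000)
n_4 = (-0.9960, +0.0898)
n_5 = (-0.4409, -0.8976)
  (0,1): δ = 112.37°  ·
  (0,2): δ = 63.86°  ·
  (0,3): δ = 25.58°  ✓
  (0,4): δ = 59.62°  ·
  (0,5): δ = 128.61°  ·
  (1,2): δ = 131.50°  ·
  (1,3): δ = 93.21°  ·
  (1,4): δ = 8.01°  ✓
  (1,5): δ = 60.98°  ·
  (2,3): δ = 141.72°  ·
  (2,4): δ = 56.51°  ·
  (2,5): δ = 12.48°  ✓
  (3,4): δ = 94.80°  ·
  (3,5): δ = 25.81°  ✓
  (4,5): δ = 111.01°  ·
antipodal pairs: 4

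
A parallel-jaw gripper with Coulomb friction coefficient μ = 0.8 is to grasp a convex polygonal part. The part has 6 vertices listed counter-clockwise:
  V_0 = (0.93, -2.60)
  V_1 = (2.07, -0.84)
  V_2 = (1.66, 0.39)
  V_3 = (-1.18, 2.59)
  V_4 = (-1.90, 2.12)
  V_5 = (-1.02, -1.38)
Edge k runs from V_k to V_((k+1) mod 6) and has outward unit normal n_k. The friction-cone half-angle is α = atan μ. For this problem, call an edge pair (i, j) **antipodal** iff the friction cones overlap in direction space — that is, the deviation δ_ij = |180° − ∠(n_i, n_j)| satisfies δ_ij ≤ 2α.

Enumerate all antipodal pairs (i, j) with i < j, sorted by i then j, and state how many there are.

α = atan 0.8 = 38.66°;  2α = 77.32°
n_0 = (+0.8393, -0.5436)
n_1 = (+0.9487, +0.3162)
n_2 = (+0.6124, +0.7905)
n_3 = (-0.5466, +0.8374)
n_4 = (-0.9698, -0.2438)
n_5 = (-0.5304, -0.8478)
  (0,1): δ = 128.63°  ·
  (0,2): δ = 94.83°  ·
  (0,3): δ = 23.93°  ✓
  (0,4): δ = 47.05°  ✓
  (0,5): δ = 90.90°  ·
  (1,2): δ = 146.20°  ·
  (1,3): δ = 75.30°  ✓
  (1,4): δ = 4.32°  ✓
  (1,5): δ = 39.53°  ✓
  (2,3): δ = 109.10°  ·
  (2,4): δ = 38.12°  ✓
  (2,5): δ = 5.73°  ✓
  (3,4): δ = 109.02°  ·
  (3,5): δ = 65.17°  ✓
  (4,5): δ = 136.15°  ·
antipodal pairs: 8

count = 8; pairs: (0,3), (0,4), (1,3), (1,4), (1,5), (2,4), (2,5), (3,5)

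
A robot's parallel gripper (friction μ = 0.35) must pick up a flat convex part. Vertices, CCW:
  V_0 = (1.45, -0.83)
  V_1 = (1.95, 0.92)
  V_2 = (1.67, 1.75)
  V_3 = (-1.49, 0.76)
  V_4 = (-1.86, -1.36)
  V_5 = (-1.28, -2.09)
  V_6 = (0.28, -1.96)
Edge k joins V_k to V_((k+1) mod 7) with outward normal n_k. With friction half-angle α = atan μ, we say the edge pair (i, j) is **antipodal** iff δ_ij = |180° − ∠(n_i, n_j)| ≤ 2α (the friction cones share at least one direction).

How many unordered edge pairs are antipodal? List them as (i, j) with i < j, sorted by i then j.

α = atan 0.35 = 19.29°;  2α = 38.58°
n_0 = (+0.9615, -0.2747)
n_1 = (+0.9475, +0.3197)
n_2 = (-0.2990, +0.9543)
n_3 = (-0.9851, +0.1719)
n_4 = (-0.7830, -0.6221)
n_5 = (+0.0830, -0.9965)
n_6 = (+0.6947, -0.7193)
  (0,1): δ = 145.41°  ·
  (0,2): δ = 56.66°  ·
  (0,3): δ = 6.05°  ✓
  (0,4): δ = 54.41°  ·
  (0,5): δ = 110.71°  ·
  (0,6): δ = 149.95°  ·
  (1,2): δ = 91.25°  ·
  (1,3): δ = 28.54°  ✓
  (1,4): δ = 19.83°  ✓
  (1,5): δ = 76.12°  ·
  (1,6): δ = 115.36°  ·
  (2,3): δ = 117.30°  ·
  (2,4): δ = 68.93°  ·
  (2,5): δ = 12.63°  ✓
  (2,6): δ = 26.61°  ✓
  (3,4): δ = 131.63°  ·
  (3,5): δ = 75.34°  ·
  (3,6): δ = 36.10°  ✓
  (4,5): δ = 123.70°  ·
  (4,6): δ = 84.46°  ·
  (5,6): δ = 140.76°  ·
antipodal pairs: 6

count = 6; pairs: (0,3), (1,3), (1,4), (2,5), (2,6), (3,6)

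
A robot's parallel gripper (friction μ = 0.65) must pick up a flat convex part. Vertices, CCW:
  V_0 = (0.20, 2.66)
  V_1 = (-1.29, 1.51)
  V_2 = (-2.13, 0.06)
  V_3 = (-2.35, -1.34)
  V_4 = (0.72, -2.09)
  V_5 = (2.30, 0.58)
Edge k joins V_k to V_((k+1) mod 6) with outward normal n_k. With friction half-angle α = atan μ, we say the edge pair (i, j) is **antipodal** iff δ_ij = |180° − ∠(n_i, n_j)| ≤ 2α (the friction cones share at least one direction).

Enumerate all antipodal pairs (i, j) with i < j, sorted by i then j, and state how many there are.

count = 6; pairs: (0,3), (0,4), (1,4), (2,4), (2,5), (3,5)

α = atan 0.65 = 33.02°;  2α = 66.05°
n_0 = (-0.6110, +0.7916)
n_1 = (-0.8653, +0.5013)
n_2 = (-0.9879, +0.1552)
n_3 = (-0.2373, -0.9714)
n_4 = (+0.8606, -0.5093)
n_5 = (+0.7037, +0.7105)
  (0,1): δ = 157.75°  ·
  (0,2): δ = 136.59°  ·
  (0,3): δ = 51.39°  ✓
  (0,4): δ = 21.72°  ✓
  (0,5): δ = 97.61°  ·
  (1,2): δ = 158.85°  ·
  (1,3): δ = 73.64°  ·
  (1,4): δ = 0.53°  ✓
  (1,5): δ = 75.36°  ·
  (2,3): δ = 94.80°  ·
  (2,4): δ = 21.68°  ✓
  (2,5): δ = 54.20°  ✓
  (3,4): δ = 106.89°  ·
  (3,5): δ = 31.00°  ✓
  (4,5): δ = 104.11°  ·
antipodal pairs: 6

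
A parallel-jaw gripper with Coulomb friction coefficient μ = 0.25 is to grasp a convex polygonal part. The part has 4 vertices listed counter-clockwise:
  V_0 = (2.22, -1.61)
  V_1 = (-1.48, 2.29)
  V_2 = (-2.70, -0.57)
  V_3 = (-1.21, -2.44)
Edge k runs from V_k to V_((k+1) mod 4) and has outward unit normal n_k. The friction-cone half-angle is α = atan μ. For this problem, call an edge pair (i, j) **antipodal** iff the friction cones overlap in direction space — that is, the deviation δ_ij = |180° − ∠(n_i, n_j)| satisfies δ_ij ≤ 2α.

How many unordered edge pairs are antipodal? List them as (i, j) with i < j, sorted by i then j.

count = 1; pairs: (0,2)

α = atan 0.25 = 14.04°;  2α = 28.07°
n_0 = (+0.7255, +0.6883)
n_1 = (-0.9198, +0.3924)
n_2 = (-0.7821, -0.6232)
n_3 = (+0.2352, -0.9719)
  (0,1): δ = 66.59°  ·
  (0,2): δ = 4.95°  ✓
  (0,3): δ = 60.11°  ·
  (1,2): δ = 118.35°  ·
  (1,3): δ = 53.30°  ·
  (2,3): δ = 114.94°  ·
antipodal pairs: 1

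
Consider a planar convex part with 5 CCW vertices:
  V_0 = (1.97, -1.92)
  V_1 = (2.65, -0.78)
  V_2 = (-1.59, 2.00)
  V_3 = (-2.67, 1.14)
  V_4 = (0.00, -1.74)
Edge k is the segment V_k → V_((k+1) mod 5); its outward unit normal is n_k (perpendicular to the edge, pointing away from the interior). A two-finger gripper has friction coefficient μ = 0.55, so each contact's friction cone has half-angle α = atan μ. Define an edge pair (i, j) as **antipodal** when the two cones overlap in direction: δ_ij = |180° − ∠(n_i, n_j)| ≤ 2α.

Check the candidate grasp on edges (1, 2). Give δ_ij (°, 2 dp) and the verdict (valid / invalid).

α = atan 0.55 = 28.81°;  2α = 57.62°
edge 1: e_1 = (-4.24, +2.78);  n_1 = (+0.5483, +0.8363)
edge 2: e_2 = (-1.08, -0.86);  n_2 = (-0.6229, +0.7823)
∠(n_1, n_2) = 71.78°
δ = |180° − 71.78°| = 108.22°
108.22° > 2α = 57.62°  →  invalid

δ = 108.22°, invalid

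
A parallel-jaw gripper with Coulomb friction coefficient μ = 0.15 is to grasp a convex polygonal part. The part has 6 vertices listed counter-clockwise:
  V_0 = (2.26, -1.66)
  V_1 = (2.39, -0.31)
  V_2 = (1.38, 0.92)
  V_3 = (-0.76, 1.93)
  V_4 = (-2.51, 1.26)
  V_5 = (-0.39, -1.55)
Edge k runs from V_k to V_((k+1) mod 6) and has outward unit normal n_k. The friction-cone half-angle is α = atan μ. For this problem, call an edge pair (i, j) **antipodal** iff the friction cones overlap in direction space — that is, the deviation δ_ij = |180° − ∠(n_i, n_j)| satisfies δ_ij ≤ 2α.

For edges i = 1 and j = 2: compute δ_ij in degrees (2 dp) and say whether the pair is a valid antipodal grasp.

δ = 154.66°, invalid

α = atan 0.15 = 8.53°;  2α = 17.06°
edge 1: e_1 = (-1.01, +1.23);  n_1 = (+0.7728, +0.6346)
edge 2: e_2 = (-2.14, +1.01);  n_2 = (+0.4268, +0.9043)
∠(n_1, n_2) = 25.34°
δ = |180° − 25.34°| = 154.66°
154.66° > 2α = 17.06°  →  invalid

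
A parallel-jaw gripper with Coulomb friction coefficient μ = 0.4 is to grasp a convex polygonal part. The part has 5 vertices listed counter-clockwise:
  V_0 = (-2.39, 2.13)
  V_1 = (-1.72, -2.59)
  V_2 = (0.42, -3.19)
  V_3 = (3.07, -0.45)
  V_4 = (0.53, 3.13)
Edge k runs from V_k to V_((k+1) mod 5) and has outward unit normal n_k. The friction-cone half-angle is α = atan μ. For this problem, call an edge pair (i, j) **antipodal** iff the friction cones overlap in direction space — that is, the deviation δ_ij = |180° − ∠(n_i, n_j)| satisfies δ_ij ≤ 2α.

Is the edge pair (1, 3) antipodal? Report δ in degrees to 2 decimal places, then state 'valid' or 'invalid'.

α = atan 0.4 = 21.80°;  2α = 43.60°
edge 1: e_1 = (+2.14, -0.60);  n_1 = (-0.2700, -0.9629)
edge 3: e_3 = (-2.54, +3.58);  n_3 = (+0.8156, +0.5786)
∠(n_1, n_3) = 141.02°
δ = |180° − 141.02°| = 38.98°
38.98° ≤ 2α = 43.60°  →  valid

δ = 38.98°, valid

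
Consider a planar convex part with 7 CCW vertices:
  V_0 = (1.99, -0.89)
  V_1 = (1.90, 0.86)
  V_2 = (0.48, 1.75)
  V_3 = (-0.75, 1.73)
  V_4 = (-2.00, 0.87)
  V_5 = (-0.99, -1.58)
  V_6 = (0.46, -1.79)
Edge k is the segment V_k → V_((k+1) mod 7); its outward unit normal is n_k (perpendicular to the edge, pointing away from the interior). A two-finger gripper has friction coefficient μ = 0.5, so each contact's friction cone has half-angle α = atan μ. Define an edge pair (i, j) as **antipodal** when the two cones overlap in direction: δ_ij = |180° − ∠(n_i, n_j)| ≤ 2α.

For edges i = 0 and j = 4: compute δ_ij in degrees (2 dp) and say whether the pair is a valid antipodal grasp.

δ = 19.46°, valid

α = atan 0.5 = 26.57°;  2α = 53.13°
edge 0: e_0 = (-0.09, +1.75);  n_0 = (+0.9987, +0.0514)
edge 4: e_4 = (+1.01, -2.45);  n_4 = (-0.9245, -0.3811)
∠(n_0, n_4) = 160.54°
δ = |180° − 160.54°| = 19.46°
19.46° ≤ 2α = 53.13°  →  valid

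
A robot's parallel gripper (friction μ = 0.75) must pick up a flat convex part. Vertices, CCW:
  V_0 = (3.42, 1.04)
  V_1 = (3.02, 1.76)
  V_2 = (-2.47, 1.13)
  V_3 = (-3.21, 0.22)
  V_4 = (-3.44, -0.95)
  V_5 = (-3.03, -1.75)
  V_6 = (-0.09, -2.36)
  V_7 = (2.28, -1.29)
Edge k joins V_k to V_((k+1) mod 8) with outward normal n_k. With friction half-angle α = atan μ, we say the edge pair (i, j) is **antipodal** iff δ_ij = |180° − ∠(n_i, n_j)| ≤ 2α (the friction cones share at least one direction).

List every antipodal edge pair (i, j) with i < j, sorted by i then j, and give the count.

α = atan 0.75 = 36.87°;  2α = 73.74°
n_0 = (+0.8742, +0.4856)
n_1 = (-0.1140, +0.9935)
n_2 = (-0.7759, +0.6309)
n_3 = (-0.9812, +0.1929)
n_4 = (-0.8899, -0.4561)
n_5 = (-0.2032, -0.9791)
n_6 = (+0.4115, -0.9114)
n_7 = (+0.8982, -0.4395)
  (0,1): δ = 112.51°  ·
  (0,2): δ = 68.17°  ✓
  (0,3): δ = 40.18°  ✓
  (0,4): δ = 1.92°  ✓
  (0,5): δ = 49.22°  ✓
  (0,6): δ = 85.24°  ·
  (0,7): δ = 124.87°  ·
  (1,2): δ = 135.66°  ·
  (1,3): δ = 107.67°  ·
  (1,4): δ = 69.41°  ✓
  (1,5): δ = 18.27°  ✓
  (1,6): δ = 17.75°  ✓
  (1,7): δ = 57.38°  ✓
  (2,3): δ = 152.00°  ·
  (2,4): δ = 113.75°  ·
  (2,5): δ = 62.60°  ✓
  (2,6): δ = 26.58°  ✓
  (2,7): δ = 13.05°  ✓
  (3,4): δ = 141.74°  ·
  (3,5): δ = 90.60°  ·
  (3,6): δ = 54.58°  ✓
  (3,7): δ = 14.95°  ✓
  (4,5): δ = 128.86°  ·
  (4,6): δ = 92.84°  ·
  (4,7): δ = 53.21°  ✓
  (5,6): δ = 143.98°  ·
  (5,7): δ = 104.35°  ·
  (6,7): δ = 140.37°  ·
antipodal pairs: 14

count = 14; pairs: (0,2), (0,3), (0,4), (0,5), (1,4), (1,5), (1,6), (1,7), (2,5), (2,6), (2,7), (3,6), (3,7), (4,7)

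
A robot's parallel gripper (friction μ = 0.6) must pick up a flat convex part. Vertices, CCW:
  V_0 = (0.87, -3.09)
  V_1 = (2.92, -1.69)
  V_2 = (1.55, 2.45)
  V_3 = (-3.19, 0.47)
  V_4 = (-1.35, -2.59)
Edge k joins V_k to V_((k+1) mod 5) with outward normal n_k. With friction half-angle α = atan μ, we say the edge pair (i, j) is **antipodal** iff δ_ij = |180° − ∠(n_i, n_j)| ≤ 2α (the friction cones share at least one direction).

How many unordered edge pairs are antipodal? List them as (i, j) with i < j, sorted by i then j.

count = 4; pairs: (0,2), (1,3), (1,4), (2,4)

α = atan 0.6 = 30.96°;  2α = 61.93°
n_0 = (+0.5640, -0.8258)
n_1 = (+0.9494, +0.3142)
n_2 = (-0.3854, +0.9227)
n_3 = (-0.8570, -0.5153)
n_4 = (-0.2197, -0.9756)
  (0,1): δ = 106.02°  ·
  (0,2): δ = 11.66°  ✓
  (0,3): δ = 86.69°  ·
  (0,4): δ = 132.98°  ·
  (1,2): δ = 85.64°  ·
  (1,3): δ = 12.71°  ✓
  (1,4): δ = 59.00°  ✓
  (2,3): δ = 81.65°  ·
  (2,4): δ = 35.36°  ✓
  (3,4): δ = 133.71°  ·
antipodal pairs: 4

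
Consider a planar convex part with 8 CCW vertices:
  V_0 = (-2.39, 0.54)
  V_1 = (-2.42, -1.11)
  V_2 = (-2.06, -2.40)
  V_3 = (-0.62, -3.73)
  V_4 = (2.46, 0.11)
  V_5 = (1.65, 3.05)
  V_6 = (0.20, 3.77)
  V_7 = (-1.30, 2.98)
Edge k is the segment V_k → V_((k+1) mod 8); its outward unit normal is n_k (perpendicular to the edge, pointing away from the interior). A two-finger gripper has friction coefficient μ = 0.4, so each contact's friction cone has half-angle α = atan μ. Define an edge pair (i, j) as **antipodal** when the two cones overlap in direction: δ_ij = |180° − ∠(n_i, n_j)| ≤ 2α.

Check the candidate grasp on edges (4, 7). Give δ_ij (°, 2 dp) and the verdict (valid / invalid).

δ = 39.47°, valid

α = atan 0.4 = 21.80°;  2α = 43.60°
edge 4: e_4 = (-0.81, +2.94);  n_4 = (+0.9641, +0.2656)
edge 7: e_7 = (-1.09, -2.44);  n_7 = (-0.9130, +0.4079)
∠(n_4, n_7) = 140.53°
δ = |180° − 140.53°| = 39.47°
39.47° ≤ 2α = 43.60°  →  valid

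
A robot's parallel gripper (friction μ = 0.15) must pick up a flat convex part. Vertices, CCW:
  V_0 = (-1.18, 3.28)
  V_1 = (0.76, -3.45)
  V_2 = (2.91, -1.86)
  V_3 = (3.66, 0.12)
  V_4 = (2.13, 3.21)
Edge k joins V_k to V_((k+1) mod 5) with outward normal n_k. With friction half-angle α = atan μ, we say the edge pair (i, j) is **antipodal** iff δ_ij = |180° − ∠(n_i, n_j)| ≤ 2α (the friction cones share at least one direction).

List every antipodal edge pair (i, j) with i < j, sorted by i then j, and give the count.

count = 1; pairs: (0,3)

α = atan 0.15 = 8.53°;  2α = 17.06°
n_0 = (-0.9609, -0.2770)
n_1 = (+0.5946, -0.8040)
n_2 = (+0.9352, -0.3542)
n_3 = (+0.8962, +0.4437)
n_4 = (+0.0211, +0.9998)
  (0,1): δ = 69.60°  ·
  (0,2): δ = 36.83°  ·
  (0,3): δ = 10.26°  ✓
  (0,4): δ = 72.71°  ·
  (1,2): δ = 147.23°  ·
  (1,3): δ = 100.14°  ·
  (1,4): δ = 37.70°  ·
  (2,3): δ = 132.91°  ·
  (2,4): δ = 70.47°  ·
  (3,4): δ = 117.55°  ·
antipodal pairs: 1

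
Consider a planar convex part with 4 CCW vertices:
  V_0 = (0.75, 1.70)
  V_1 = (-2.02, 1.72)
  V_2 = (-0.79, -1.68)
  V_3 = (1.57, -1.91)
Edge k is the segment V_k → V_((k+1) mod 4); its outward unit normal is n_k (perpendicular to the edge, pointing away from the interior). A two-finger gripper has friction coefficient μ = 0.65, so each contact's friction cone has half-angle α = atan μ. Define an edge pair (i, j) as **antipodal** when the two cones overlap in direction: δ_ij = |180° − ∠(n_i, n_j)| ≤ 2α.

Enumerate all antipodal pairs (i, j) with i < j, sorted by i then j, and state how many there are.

count = 2; pairs: (0,2), (1,3)

α = atan 0.65 = 33.02°;  2α = 66.05°
n_0 = (+0.0072, +1.0000)
n_1 = (-0.9404, -0.3402)
n_2 = (-0.0970, -0.9953)
n_3 = (+0.9752, +0.2215)
  (0,1): δ = 69.70°  ·
  (0,2): δ = 5.15°  ✓
  (0,3): δ = 103.21°  ·
  (1,2): δ = 115.45°  ·
  (1,3): δ = 7.09°  ✓
  (2,3): δ = 71.64°  ·
antipodal pairs: 2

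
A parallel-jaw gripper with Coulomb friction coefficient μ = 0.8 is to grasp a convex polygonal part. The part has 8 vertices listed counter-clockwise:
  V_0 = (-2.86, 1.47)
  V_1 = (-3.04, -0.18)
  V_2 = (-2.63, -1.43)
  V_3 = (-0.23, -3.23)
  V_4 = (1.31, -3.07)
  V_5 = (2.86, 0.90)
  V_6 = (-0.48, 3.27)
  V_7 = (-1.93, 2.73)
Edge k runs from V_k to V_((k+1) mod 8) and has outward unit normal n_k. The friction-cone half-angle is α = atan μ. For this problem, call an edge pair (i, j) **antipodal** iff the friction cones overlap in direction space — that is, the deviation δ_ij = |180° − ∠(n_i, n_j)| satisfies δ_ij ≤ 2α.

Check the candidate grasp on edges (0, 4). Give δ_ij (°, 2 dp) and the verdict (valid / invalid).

δ = 15.10°, valid

α = atan 0.8 = 38.66°;  2α = 77.32°
edge 0: e_0 = (-0.18, -1.65);  n_0 = (-0.9941, +0.1084)
edge 4: e_4 = (+1.55, +3.97);  n_4 = (+0.9315, -0.3637)
∠(n_0, n_4) = 164.90°
δ = |180° − 164.90°| = 15.10°
15.10° ≤ 2α = 77.32°  →  valid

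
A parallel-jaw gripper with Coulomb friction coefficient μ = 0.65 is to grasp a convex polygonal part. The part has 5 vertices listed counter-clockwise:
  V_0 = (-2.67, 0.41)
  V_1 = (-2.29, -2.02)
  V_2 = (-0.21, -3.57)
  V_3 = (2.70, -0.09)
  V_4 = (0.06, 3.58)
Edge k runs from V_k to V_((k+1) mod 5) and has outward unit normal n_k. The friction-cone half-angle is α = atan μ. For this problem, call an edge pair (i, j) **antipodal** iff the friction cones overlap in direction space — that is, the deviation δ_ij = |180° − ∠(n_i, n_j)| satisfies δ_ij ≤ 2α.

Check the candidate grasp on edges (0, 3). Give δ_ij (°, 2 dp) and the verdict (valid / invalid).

α = atan 0.65 = 33.02°;  2α = 66.05°
edge 0: e_0 = (+0.38, -2.43);  n_0 = (-0.9880, -0.1545)
edge 3: e_3 = (-2.64, +3.67);  n_3 = (+0.8118, +0.5840)
∠(n_0, n_3) = 153.16°
δ = |180° − 153.16°| = 26.84°
26.84° ≤ 2α = 66.05°  →  valid

δ = 26.84°, valid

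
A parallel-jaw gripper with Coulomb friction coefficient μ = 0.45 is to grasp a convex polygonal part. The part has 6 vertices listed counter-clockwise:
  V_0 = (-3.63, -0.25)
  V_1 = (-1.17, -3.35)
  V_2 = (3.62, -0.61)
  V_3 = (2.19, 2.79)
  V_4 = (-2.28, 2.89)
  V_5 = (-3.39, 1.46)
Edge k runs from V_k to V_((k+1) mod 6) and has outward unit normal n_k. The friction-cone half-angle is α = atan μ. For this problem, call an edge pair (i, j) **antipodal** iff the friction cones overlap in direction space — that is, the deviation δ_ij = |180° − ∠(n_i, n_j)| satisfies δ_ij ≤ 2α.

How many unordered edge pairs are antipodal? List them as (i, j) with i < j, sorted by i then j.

α = atan 0.45 = 24.23°;  2α = 48.46°
n_0 = (-0.7833, -0.6216)
n_1 = (+0.4965, -0.8680)
n_2 = (+0.9218, +0.3877)
n_3 = (+0.0224, +0.9997)
n_4 = (-0.7899, +0.6132)
n_5 = (-0.9903, +0.1390)
  (0,1): δ = 98.66°  ·
  (0,2): δ = 15.62°  ✓
  (0,3): δ = 50.28°  ·
  (0,4): δ = 103.75°  ·
  (0,5): δ = 133.58°  ·
  (1,2): δ = 96.96°  ·
  (1,3): δ = 31.05°  ✓
  (1,4): δ = 22.41°  ✓
  (1,5): δ = 52.24°  ·
  (2,3): δ = 114.09°  ·
  (2,4): δ = 60.63°  ·
  (2,5): δ = 30.80°  ✓
  (3,4): δ = 126.54°  ·
  (3,5): δ = 96.71°  ·
  (4,5): δ = 150.17°  ·
antipodal pairs: 4

count = 4; pairs: (0,2), (1,3), (1,4), (2,5)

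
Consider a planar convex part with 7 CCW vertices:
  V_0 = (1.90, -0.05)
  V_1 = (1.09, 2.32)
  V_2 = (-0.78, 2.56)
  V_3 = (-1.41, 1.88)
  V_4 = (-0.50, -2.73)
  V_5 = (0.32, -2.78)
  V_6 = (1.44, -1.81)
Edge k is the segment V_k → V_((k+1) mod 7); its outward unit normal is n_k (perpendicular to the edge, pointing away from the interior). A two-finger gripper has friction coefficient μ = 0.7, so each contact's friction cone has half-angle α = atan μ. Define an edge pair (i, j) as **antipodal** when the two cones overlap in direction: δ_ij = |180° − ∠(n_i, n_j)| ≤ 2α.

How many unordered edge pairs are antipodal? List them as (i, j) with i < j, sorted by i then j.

count = 10; pairs: (0,2), (0,3), (0,4), (1,4), (1,5), (2,4), (2,5), (2,6), (3,5), (3,6)

α = atan 0.7 = 34.99°;  2α = 69.98°
n_0 = (+0.9463, +0.3234)
n_1 = (+0.1273, +0.9919)
n_2 = (-0.7336, +0.6796)
n_3 = (-0.9811, -0.1937)
n_4 = (-0.0609, -0.9981)
n_5 = (+0.6547, -0.7559)
n_6 = (+0.9675, -0.2529)
  (0,1): δ = 116.18°  ·
  (0,2): δ = 61.68°  ✓
  (0,3): δ = 7.70°  ✓
  (0,4): δ = 67.64°  ✓
  (0,5): δ = 112.03°  ·
  (0,6): δ = 146.48°  ·
  (1,2): δ = 125.50°  ·
  (1,3): δ = 71.52°  ·
  (1,4): δ = 3.82°  ✓
  (1,5): δ = 48.21°  ✓
  (1,6): δ = 82.67°  ·
  (2,3): δ = 126.02°  ·
  (2,4): δ = 50.68°  ✓
  (2,5): δ = 6.29°  ✓
  (2,6): δ = 28.17°  ✓
  (3,4): δ = 104.66°  ·
  (3,5): δ = 60.27°  ✓
  (3,6): δ = 25.81°  ✓
  (4,5): δ = 135.62°  ·
  (4,6): δ = 101.16°  ·
  (5,6): δ = 145.54°  ·
antipodal pairs: 10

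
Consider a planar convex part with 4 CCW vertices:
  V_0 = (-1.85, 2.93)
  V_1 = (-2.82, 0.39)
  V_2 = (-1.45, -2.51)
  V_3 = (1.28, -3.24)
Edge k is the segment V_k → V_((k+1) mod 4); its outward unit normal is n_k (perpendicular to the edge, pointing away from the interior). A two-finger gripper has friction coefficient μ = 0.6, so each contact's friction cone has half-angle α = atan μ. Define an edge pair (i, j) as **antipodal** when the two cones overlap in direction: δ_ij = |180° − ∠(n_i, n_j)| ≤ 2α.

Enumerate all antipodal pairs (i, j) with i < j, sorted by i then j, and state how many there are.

α = atan 0.6 = 30.96°;  2α = 61.93°
n_0 = (-0.9342, +0.3568)
n_1 = (-0.9042, -0.4271)
n_2 = (-0.2583, -0.9661)
n_3 = (+0.8918, +0.4524)
  (0,1): δ = 133.81°  ·
  (0,2): δ = 84.07°  ·
  (0,3): δ = 47.80°  ✓
  (1,2): δ = 130.26°  ·
  (1,3): δ = 1.61°  ✓
  (2,3): δ = 48.13°  ✓
antipodal pairs: 3

count = 3; pairs: (0,3), (1,3), (2,3)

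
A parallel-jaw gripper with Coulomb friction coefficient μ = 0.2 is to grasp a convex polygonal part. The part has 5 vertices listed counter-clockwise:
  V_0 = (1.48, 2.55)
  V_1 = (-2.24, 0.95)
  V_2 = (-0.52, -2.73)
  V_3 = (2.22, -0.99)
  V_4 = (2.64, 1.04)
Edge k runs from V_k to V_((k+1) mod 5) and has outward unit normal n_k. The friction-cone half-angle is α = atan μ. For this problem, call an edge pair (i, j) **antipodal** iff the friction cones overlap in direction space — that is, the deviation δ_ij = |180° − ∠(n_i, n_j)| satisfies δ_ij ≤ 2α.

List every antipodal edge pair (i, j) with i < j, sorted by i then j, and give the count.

count = 2; pairs: (0,2), (1,4)

α = atan 0.2 = 11.31°;  2α = 22.62°
n_0 = (-0.3951, +0.9186)
n_1 = (-0.9059, -0.4234)
n_2 = (+0.5361, -0.8442)
n_3 = (+0.9793, -0.2026)
n_4 = (+0.7930, +0.6092)
  (0,1): δ = 88.22°  ·
  (0,2): δ = 9.14°  ✓
  (0,3): δ = 55.04°  ·
  (0,4): δ = 104.26°  ·
  (1,2): δ = 82.63°  ·
  (1,3): δ = 36.74°  ·
  (1,4): δ = 12.48°  ✓
  (2,3): δ = 134.11°  ·
  (2,4): δ = 84.89°  ·
  (3,4): δ = 130.78°  ·
antipodal pairs: 2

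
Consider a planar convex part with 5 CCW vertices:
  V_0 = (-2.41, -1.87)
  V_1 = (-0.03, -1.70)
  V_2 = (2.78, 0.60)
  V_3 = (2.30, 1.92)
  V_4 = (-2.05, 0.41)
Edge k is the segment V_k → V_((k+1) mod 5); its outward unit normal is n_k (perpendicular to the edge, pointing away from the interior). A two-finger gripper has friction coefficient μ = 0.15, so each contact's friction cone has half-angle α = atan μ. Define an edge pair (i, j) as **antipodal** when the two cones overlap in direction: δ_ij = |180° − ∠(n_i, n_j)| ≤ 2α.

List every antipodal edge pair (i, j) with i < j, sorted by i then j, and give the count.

count = 1; pairs: (0,3)

α = atan 0.15 = 8.53°;  2α = 17.06°
n_0 = (+0.0712, -0.9975)
n_1 = (+0.6334, -0.7738)
n_2 = (+0.9398, +0.3417)
n_3 = (-0.3279, +0.9447)
n_4 = (-0.9878, +0.1560)
  (0,1): δ = 144.79°  ·
  (0,2): δ = 74.10°  ·
  (0,3): δ = 15.06°  ✓
  (0,4): δ = 76.94°  ·
  (1,2): δ = 109.32°  ·
  (1,3): δ = 20.16°  ·
  (1,4): δ = 41.73°  ·
  (2,3): δ = 90.84°  ·
  (2,4): δ = 28.96°  ·
  (3,4): δ = 118.12°  ·
antipodal pairs: 1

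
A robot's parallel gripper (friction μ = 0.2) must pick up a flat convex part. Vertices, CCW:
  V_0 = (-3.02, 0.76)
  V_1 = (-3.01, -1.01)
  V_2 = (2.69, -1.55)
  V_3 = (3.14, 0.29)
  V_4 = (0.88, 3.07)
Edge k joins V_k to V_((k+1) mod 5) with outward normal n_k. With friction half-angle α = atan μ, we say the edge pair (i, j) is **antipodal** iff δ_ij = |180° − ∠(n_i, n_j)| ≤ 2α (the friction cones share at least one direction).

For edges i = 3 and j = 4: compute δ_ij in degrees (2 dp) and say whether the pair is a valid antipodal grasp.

α = atan 0.2 = 11.31°;  2α = 22.62°
edge 3: e_3 = (-2.26, +2.78);  n_3 = (+0.7759, +0.6308)
edge 4: e_4 = (-3.90, -2.31);  n_4 = (-0.5096, +0.8604)
∠(n_3, n_4) = 81.53°
δ = |180° − 81.53°| = 98.47°
98.47° > 2α = 22.62°  →  invalid

δ = 98.47°, invalid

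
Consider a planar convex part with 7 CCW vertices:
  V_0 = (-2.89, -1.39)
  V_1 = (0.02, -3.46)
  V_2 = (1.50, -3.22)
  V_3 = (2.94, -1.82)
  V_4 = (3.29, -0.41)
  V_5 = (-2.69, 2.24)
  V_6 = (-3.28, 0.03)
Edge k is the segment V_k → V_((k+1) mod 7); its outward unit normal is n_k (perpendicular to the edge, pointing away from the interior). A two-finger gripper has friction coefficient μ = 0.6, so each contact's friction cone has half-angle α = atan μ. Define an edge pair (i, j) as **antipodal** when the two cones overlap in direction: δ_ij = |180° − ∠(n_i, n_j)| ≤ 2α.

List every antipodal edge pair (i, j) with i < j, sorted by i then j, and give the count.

count = 7; pairs: (0,4), (1,4), (2,5), (2,6), (3,5), (3,6), (4,6)

α = atan 0.6 = 30.96°;  2α = 61.93°
n_0 = (-0.5796, -0.8149)
n_1 = (+0.1601, -0.9871)
n_2 = (+0.6971, -0.7170)
n_3 = (+0.9705, -0.2409)
n_4 = (+0.4051, +0.9143)
n_5 = (-0.9662, +0.2579)
n_6 = (-0.9643, -0.2648)
  (0,1): δ = 135.36°  ·
  (0,2): δ = 100.38°  ·
  (0,3): δ = 68.51°  ·
  (0,4): δ = 11.53°  ✓
  (0,5): δ = 110.48°  ·
  (0,6): δ = 140.78°  ·
  (1,2): δ = 145.02°  ·
  (1,3): δ = 113.15°  ·
  (1,4): δ = 33.11°  ✓
  (1,5): δ = 65.84°  ·
  (1,6): δ = 96.15°  ·
  (2,3): δ = 148.13°  ·
  (2,4): δ = 68.09°  ·
  (2,5): δ = 30.86°  ✓
  (2,6): δ = 61.16°  ✓
  (3,4): δ = 99.96°  ·
  (3,5): δ = 1.01°  ✓
  (3,6): δ = 29.30°  ✓
  (4,5): δ = 81.05°  ·
  (4,6): δ = 50.74°  ✓
  (5,6): δ = 149.69°  ·
antipodal pairs: 7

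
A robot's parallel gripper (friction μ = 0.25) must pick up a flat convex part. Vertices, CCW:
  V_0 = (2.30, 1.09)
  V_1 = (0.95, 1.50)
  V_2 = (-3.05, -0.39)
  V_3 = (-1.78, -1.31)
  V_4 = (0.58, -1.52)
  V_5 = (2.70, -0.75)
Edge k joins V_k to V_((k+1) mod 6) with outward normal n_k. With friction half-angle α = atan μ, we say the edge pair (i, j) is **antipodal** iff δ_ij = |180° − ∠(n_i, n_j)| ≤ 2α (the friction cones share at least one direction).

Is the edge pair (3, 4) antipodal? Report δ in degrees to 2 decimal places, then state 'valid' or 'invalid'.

δ = 154.95°, invalid

α = atan 0.25 = 14.04°;  2α = 28.07°
edge 3: e_3 = (+2.36, -0.21);  n_3 = (-0.0886, -0.9961)
edge 4: e_4 = (+2.12, +0.77);  n_4 = (+0.3414, -0.9399)
∠(n_3, n_4) = 25.05°
δ = |180° − 25.05°| = 154.95°
154.95° > 2α = 28.07°  →  invalid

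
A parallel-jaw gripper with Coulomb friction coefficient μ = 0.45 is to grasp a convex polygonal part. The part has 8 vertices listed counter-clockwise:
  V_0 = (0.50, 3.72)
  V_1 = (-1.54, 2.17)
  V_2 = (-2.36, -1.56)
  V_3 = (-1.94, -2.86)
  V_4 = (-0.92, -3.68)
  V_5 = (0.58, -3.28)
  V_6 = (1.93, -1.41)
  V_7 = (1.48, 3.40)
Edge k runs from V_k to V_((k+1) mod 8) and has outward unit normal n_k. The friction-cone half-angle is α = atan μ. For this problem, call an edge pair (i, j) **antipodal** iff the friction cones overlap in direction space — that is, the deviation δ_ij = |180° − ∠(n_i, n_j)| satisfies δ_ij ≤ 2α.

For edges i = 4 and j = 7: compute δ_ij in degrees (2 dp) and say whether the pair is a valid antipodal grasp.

α = atan 0.45 = 24.23°;  2α = 48.46°
edge 4: e_4 = (+1.50, +0.40);  n_4 = (+0.2577, -0.9662)
edge 7: e_7 = (-0.98, +0.32);  n_7 = (+0.3104, +0.9506)
∠(n_4, n_7) = 146.99°
δ = |180° − 146.99°| = 33.01°
33.01° ≤ 2α = 48.46°  →  valid

δ = 33.01°, valid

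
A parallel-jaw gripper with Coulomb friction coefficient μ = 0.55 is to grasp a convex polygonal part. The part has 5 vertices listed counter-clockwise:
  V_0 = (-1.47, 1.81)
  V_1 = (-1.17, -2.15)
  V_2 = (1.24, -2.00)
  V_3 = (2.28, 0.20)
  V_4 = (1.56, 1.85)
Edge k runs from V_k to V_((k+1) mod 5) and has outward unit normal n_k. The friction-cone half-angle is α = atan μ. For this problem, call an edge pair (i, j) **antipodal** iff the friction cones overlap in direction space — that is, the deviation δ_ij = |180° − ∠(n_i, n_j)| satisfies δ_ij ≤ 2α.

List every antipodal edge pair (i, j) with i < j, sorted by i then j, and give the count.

α = atan 0.55 = 28.81°;  2α = 57.62°
n_0 = (-0.9971, -0.0755)
n_1 = (+0.0621, -0.9981)
n_2 = (+0.9041, -0.4274)
n_3 = (+0.9165, +0.3999)
n_4 = (-0.0132, +0.9999)
  (0,1): δ = 90.77°  ·
  (0,2): δ = 29.63°  ✓
  (0,3): δ = 19.24°  ✓
  (0,4): δ = 86.42°  ·
  (1,2): δ = 118.86°  ·
  (1,3): δ = 69.99°  ·
  (1,4): δ = 2.81°  ✓
  (2,3): δ = 131.12°  ·
  (2,4): δ = 63.94°  ·
  (3,4): δ = 112.82°  ·
antipodal pairs: 3

count = 3; pairs: (0,2), (0,3), (1,4)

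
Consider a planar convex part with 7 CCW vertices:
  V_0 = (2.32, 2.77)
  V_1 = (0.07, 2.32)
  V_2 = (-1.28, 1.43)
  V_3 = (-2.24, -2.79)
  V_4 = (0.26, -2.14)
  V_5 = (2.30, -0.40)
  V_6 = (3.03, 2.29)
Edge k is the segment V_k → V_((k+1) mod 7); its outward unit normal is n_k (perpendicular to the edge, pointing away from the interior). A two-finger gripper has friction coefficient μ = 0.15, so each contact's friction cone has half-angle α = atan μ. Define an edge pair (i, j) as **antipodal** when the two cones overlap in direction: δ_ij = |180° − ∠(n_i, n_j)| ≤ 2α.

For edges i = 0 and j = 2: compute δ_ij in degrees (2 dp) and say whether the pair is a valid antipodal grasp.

δ = 114.13°, invalid

α = atan 0.15 = 8.53°;  2α = 17.06°
edge 0: e_0 = (-2.25, -0.45);  n_0 = (-0.1961, +0.9806)
edge 2: e_2 = (-0.96, -4.22);  n_2 = (-0.9751, +0.2218)
∠(n_0, n_2) = 65.87°
δ = |180° − 65.87°| = 114.13°
114.13° > 2α = 17.06°  →  invalid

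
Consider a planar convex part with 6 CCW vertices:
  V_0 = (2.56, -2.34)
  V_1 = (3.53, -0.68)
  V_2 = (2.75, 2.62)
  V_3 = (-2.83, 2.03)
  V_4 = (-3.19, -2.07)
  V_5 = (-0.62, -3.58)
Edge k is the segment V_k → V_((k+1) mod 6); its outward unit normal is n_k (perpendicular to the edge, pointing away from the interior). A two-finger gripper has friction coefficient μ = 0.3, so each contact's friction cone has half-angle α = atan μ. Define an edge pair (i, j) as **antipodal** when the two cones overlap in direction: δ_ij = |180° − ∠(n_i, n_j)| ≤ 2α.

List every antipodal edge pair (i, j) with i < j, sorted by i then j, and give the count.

α = atan 0.3 = 16.70°;  2α = 33.40°
n_0 = (+0.8634, -0.5045)
n_1 = (+0.9732, +0.2300)
n_2 = (-0.1051, +0.9945)
n_3 = (-0.9962, +0.0875)
n_4 = (-0.5066, -0.8622)
n_5 = (+0.3633, -0.9317)
  (0,1): δ = 136.40°  ·
  (0,2): δ = 53.66°  ·
  (0,3): δ = 25.28°  ✓
  (0,4): δ = 89.86°  ·
  (0,5): δ = 141.60°  ·
  (1,2): δ = 97.26°  ·
  (1,3): δ = 18.32°  ✓
  (1,4): δ = 46.27°  ·
  (1,5): δ = 98.00°  ·
  (2,3): δ = 101.05°  ·
  (2,4): δ = 36.47°  ·
  (2,5): δ = 15.27°  ✓
  (3,4): δ = 115.42°  ·
  (3,5): δ = 63.68°  ·
  (4,5): δ = 128.26°  ·
antipodal pairs: 3

count = 3; pairs: (0,3), (1,3), (2,5)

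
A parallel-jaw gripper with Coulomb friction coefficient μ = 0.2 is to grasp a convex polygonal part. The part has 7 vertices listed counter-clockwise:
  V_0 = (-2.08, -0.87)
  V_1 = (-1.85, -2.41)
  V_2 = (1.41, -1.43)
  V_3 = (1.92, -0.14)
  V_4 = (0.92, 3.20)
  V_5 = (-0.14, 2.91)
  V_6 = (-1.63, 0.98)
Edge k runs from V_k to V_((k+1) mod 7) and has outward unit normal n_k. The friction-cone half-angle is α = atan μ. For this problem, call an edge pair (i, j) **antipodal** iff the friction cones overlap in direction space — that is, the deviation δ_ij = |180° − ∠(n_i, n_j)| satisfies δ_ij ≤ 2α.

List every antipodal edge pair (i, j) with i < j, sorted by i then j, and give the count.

count = 4; pairs: (0,3), (1,4), (2,5), (2,6)

α = atan 0.2 = 11.31°;  2α = 22.62°
n_0 = (-0.9890, -0.1477)
n_1 = (+0.2879, -0.9577)
n_2 = (+0.9300, -0.3677)
n_3 = (+0.9580, +0.2868)
n_4 = (-0.2639, +0.9646)
n_5 = (-0.7916, +0.6111)
n_6 = (-0.9717, +0.2364)
  (0,1): δ = 81.76°  ·
  (0,2): δ = 30.07°  ·
  (0,3): δ = 8.17°  ✓
  (0,4): δ = 96.81°  ·
  (0,5): δ = 133.84°  ·
  (0,6): δ = 157.83°  ·
  (1,2): δ = 128.30°  ·
  (1,3): δ = 90.06°  ·
  (1,4): δ = 1.43°  ✓
  (1,5): δ = 35.60°  ·
  (1,6): δ = 59.60°  ·
  (2,3): δ = 141.76°  ·
  (2,4): δ = 53.13°  ·
  (2,5): δ = 16.10°  ✓
  (2,6): δ = 7.90°  ✓
  (3,4): δ = 91.37°  ·
  (3,5): δ = 54.34°  ·
  (3,6): δ = 30.34°  ·
  (4,5): δ = 142.97°  ·
  (4,6): δ = 118.97°  ·
  (5,6): δ = 156.00°  ·
antipodal pairs: 4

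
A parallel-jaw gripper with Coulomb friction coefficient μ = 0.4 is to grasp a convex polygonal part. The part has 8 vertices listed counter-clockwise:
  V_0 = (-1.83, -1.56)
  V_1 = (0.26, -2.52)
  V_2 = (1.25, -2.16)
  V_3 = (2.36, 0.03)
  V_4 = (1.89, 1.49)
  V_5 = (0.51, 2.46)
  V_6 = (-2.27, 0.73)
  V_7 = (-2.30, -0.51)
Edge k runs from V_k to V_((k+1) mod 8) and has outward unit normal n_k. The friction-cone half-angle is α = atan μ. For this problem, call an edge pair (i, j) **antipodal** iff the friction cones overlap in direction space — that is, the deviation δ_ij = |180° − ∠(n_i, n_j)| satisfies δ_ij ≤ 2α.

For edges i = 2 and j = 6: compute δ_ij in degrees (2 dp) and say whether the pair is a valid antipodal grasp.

δ = 25.49°, valid

α = atan 0.4 = 21.80°;  2α = 43.60°
edge 2: e_2 = (+1.11, +2.19);  n_2 = (+0.8920, -0.4521)
edge 6: e_6 = (-0.03, -1.24);  n_6 = (-0.9997, +0.0242)
∠(n_2, n_6) = 154.51°
δ = |180° − 154.51°| = 25.49°
25.49° ≤ 2α = 43.60°  →  valid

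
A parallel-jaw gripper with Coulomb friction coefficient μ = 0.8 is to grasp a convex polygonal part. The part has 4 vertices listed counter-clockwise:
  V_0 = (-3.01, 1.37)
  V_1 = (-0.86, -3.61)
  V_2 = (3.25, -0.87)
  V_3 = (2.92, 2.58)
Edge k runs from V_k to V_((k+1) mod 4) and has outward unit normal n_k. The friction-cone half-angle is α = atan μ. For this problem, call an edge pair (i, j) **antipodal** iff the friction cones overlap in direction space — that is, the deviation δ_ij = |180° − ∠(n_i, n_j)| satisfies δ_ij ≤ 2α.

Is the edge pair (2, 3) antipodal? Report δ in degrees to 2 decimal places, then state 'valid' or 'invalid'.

α = atan 0.8 = 38.66°;  2α = 77.32°
edge 2: e_2 = (-0.33, +3.45);  n_2 = (+0.9955, +0.0952)
edge 3: e_3 = (-5.93, -1.21);  n_3 = (-0.1999, +0.9798)
∠(n_2, n_3) = 96.07°
δ = |180° − 96.07°| = 83.93°
83.93° > 2α = 77.32°  →  invalid

δ = 83.93°, invalid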